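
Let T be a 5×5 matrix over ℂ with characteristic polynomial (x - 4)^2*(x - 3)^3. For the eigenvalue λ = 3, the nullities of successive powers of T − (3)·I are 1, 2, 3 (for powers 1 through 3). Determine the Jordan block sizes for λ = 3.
Block sizes for λ = 3: [3]

From the dimensions of kernels of powers, the number of Jordan blocks of size at least j is d_j − d_{j−1} where d_j = dim ker(N^j) (with d_0 = 0). Computing the differences gives [1, 1, 1].
The number of blocks of size exactly k is (#blocks of size ≥ k) − (#blocks of size ≥ k + 1), so the partition is: 1 block(s) of size 3.
In nonincreasing order the block sizes are [3].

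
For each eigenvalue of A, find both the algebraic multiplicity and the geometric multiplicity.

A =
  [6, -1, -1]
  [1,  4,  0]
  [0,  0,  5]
λ = 5: alg = 3, geom = 1

Step 1 — factor the characteristic polynomial to read off the algebraic multiplicities:
  χ_A(x) = (x - 5)^3

Step 2 — compute geometric multiplicities via the rank-nullity identity g(λ) = n − rank(A − λI):
  rank(A − (5)·I) = 2, so dim ker(A − (5)·I) = n − 2 = 1

Summary:
  λ = 5: algebraic multiplicity = 3, geometric multiplicity = 1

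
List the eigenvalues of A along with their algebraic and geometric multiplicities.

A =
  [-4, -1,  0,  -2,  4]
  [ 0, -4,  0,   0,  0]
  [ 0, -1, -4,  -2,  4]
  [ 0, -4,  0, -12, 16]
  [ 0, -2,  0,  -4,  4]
λ = -4: alg = 5, geom = 4

Step 1 — factor the characteristic polynomial to read off the algebraic multiplicities:
  χ_A(x) = (x + 4)^5

Step 2 — compute geometric multiplicities via the rank-nullity identity g(λ) = n − rank(A − λI):
  rank(A − (-4)·I) = 1, so dim ker(A − (-4)·I) = n − 1 = 4

Summary:
  λ = -4: algebraic multiplicity = 5, geometric multiplicity = 4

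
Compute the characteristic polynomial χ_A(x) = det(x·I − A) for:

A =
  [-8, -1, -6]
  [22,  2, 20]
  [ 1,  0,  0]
x^3 + 6*x^2 + 12*x + 8

Expanding det(x·I − A) (e.g. by cofactor expansion or by noting that A is similar to its Jordan form J, which has the same characteristic polynomial as A) gives
  χ_A(x) = x^3 + 6*x^2 + 12*x + 8
which factors as (x + 2)^3. The eigenvalues (with algebraic multiplicities) are λ = -2 with multiplicity 3.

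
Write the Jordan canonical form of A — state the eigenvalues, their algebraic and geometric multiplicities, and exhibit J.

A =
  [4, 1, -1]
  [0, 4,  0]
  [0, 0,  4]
J_2(4) ⊕ J_1(4)

The characteristic polynomial is
  det(x·I − A) = x^3 - 12*x^2 + 48*x - 64 = (x - 4)^3

Eigenvalues and multiplicities (the geometric multiplicity of λ is n − rank(A − λI), which equals the number of Jordan blocks for λ):
  λ = 4: algebraic multiplicity = 3, geometric multiplicity = 2

Determining the block sizes for each eigenvalue:
  λ = 4: 2 blocks summing to 3 forces exactly one block of size 2 and the rest size 1 → block sizes [2, 1]

Assembling the blocks gives a Jordan form
J =
  [4, 1, 0]
  [0, 4, 0]
  [0, 0, 4]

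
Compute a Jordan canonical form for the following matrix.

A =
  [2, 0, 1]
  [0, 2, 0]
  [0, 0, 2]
J_2(2) ⊕ J_1(2)

The characteristic polynomial is
  det(x·I − A) = x^3 - 6*x^2 + 12*x - 8 = (x - 2)^3

Eigenvalues and multiplicities (the geometric multiplicity of λ is n − rank(A − λI), which equals the number of Jordan blocks for λ):
  λ = 2: algebraic multiplicity = 3, geometric multiplicity = 2

Determining the block sizes for each eigenvalue:
  λ = 2: 2 blocks summing to 3 forces exactly one block of size 2 and the rest size 1 → block sizes [2, 1]

Assembling the blocks gives a Jordan form
J =
  [2, 1, 0]
  [0, 2, 0]
  [0, 0, 2]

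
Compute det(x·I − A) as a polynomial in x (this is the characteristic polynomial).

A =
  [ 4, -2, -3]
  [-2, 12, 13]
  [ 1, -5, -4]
x^3 - 12*x^2 + 48*x - 64

Expanding det(x·I − A) (e.g. by cofactor expansion or by noting that A is similar to its Jordan form J, which has the same characteristic polynomial as A) gives
  χ_A(x) = x^3 - 12*x^2 + 48*x - 64
which factors as (x - 4)^3. The eigenvalues (with algebraic multiplicities) are λ = 4 with multiplicity 3.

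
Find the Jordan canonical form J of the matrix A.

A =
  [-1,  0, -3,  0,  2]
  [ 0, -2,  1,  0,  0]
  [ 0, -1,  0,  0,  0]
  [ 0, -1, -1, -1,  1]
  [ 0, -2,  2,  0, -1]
J_3(-1) ⊕ J_2(-1)

The characteristic polynomial is
  det(x·I − A) = x^5 + 5*x^4 + 10*x^3 + 10*x^2 + 5*x + 1 = (x + 1)^5

Eigenvalues and multiplicities (the geometric multiplicity of λ is n − rank(A − λI), which equals the number of Jordan blocks for λ):
  λ = -1: algebraic multiplicity = 5, geometric multiplicity = 2

Determining the block sizes for each eigenvalue:
  λ = -1: with am = 5 and gm = 2, the partition is not yet determined (e.g. several partitions of 5 into 2 parts exist). Let N = A − (-1)·I. Computing rank(N^1) = 3, rank(N^2) = 1, rank(N^3) = 0; the number of blocks of size ≥ j is rank(N^{j−1}) − rank(N^j), giving [2, 2, 1]. So we have 1 block(s) of size 3, 1 block(s) of size 2 → block sizes [3, 2]

Assembling the blocks gives a Jordan form
J =
  [-1,  1,  0,  0,  0]
  [ 0, -1,  1,  0,  0]
  [ 0,  0, -1,  0,  0]
  [ 0,  0,  0, -1,  1]
  [ 0,  0,  0,  0, -1]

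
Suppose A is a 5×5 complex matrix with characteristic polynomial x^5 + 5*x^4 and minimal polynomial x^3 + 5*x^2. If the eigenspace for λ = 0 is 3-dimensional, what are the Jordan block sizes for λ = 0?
Block sizes for λ = 0: [2, 1, 1]

Step 1 — from the characteristic polynomial, algebraic multiplicity of λ = 0 is 4. From dim ker(A − (0)·I) = 3, there are exactly 3 Jordan blocks for λ = 0.
Step 2 — from the minimal polynomial, the factor (x − 0)^2 tells us the largest block for λ = 0 has size 2.
Step 3 — with total size 4, 3 blocks, and largest block 2, the block sizes (in nonincreasing order) are [2, 1, 1].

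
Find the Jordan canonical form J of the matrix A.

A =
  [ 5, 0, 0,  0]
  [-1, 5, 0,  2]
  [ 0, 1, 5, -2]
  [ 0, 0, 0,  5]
J_3(5) ⊕ J_1(5)

The characteristic polynomial is
  det(x·I − A) = x^4 - 20*x^3 + 150*x^2 - 500*x + 625 = (x - 5)^4

Eigenvalues and multiplicities (the geometric multiplicity of λ is n − rank(A − λI), which equals the number of Jordan blocks for λ):
  λ = 5: algebraic multiplicity = 4, geometric multiplicity = 2

Determining the block sizes for each eigenvalue:
  λ = 5: with am = 4 and gm = 2, the partition is not yet determined (e.g. several partitions of 4 into 2 parts exist). Let N = A − (5)·I. Computing rank(N^1) = 2, rank(N^2) = 1, rank(N^3) = 0; the number of blocks of size ≥ j is rank(N^{j−1}) − rank(N^j), giving [2, 1, 1]. So we have 1 block(s) of size 3, 1 block(s) of size 1 → block sizes [3, 1]

Assembling the blocks gives a Jordan form
J =
  [5, 1, 0, 0]
  [0, 5, 1, 0]
  [0, 0, 5, 0]
  [0, 0, 0, 5]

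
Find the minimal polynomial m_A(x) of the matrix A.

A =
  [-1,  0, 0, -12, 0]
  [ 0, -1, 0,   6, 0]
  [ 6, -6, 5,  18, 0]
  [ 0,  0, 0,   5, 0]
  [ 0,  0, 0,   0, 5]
x^2 - 4*x - 5

The characteristic polynomial is χ_A(x) = (x - 5)^3*(x + 1)^2, so the eigenvalues are known. The minimal polynomial is
  m_A(x) = Π_λ (x − λ)^{k_λ}
where k_λ is the size of the *largest* Jordan block for λ (equivalently, the smallest k with (A − λI)^k v = 0 for every generalised eigenvector v of λ).

  λ = -1: largest Jordan block has size 1, contributing (x + 1)
  λ = 5: largest Jordan block has size 1, contributing (x − 5)

So m_A(x) = (x - 5)*(x + 1) = x^2 - 4*x - 5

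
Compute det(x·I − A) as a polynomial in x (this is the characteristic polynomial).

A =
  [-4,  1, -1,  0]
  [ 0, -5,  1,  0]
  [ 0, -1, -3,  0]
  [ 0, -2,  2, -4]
x^4 + 16*x^3 + 96*x^2 + 256*x + 256

Expanding det(x·I − A) (e.g. by cofactor expansion or by noting that A is similar to its Jordan form J, which has the same characteristic polynomial as A) gives
  χ_A(x) = x^4 + 16*x^3 + 96*x^2 + 256*x + 256
which factors as (x + 4)^4. The eigenvalues (with algebraic multiplicities) are λ = -4 with multiplicity 4.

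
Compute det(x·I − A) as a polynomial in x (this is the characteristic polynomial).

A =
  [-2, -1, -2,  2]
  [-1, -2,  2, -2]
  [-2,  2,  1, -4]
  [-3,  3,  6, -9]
x^4 + 12*x^3 + 54*x^2 + 108*x + 81

Expanding det(x·I − A) (e.g. by cofactor expansion or by noting that A is similar to its Jordan form J, which has the same characteristic polynomial as A) gives
  χ_A(x) = x^4 + 12*x^3 + 54*x^2 + 108*x + 81
which factors as (x + 3)^4. The eigenvalues (with algebraic multiplicities) are λ = -3 with multiplicity 4.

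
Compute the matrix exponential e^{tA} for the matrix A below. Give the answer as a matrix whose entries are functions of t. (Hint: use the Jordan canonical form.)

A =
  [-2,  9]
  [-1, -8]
e^{tA} =
  [3*t*exp(-5*t) + exp(-5*t), 9*t*exp(-5*t)]
  [-t*exp(-5*t), -3*t*exp(-5*t) + exp(-5*t)]

Strategy: write A = P · J · P⁻¹ where J is a Jordan canonical form, so e^{tA} = P · e^{tJ} · P⁻¹, and e^{tJ} can be computed block-by-block.

A has Jordan form
J =
  [-5,  1]
  [ 0, -5]
(up to reordering of blocks).

Per-block formulas:
  For a 2×2 Jordan block J_2(-5): exp(t · J_2(-5)) = e^(-5t)·(I + t·N), where N is the 2×2 nilpotent shift.

After assembling e^{tJ} and conjugating by P, we get:

e^{tA} =
  [3*t*exp(-5*t) + exp(-5*t), 9*t*exp(-5*t)]
  [-t*exp(-5*t), -3*t*exp(-5*t) + exp(-5*t)]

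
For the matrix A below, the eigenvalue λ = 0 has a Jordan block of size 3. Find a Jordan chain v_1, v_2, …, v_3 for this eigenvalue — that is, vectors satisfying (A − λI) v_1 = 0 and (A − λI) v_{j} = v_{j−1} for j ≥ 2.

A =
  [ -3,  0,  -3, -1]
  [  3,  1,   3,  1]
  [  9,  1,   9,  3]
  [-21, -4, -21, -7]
A Jordan chain for λ = 0 of length 3:
v_1 = (3, 0, -6, 9)ᵀ
v_2 = (-3, 3, 9, -21)ᵀ
v_3 = (1, 0, 0, 0)ᵀ

Let N = A − (0)·I. We want v_3 with N^3 v_3 = 0 but N^2 v_3 ≠ 0; then v_{j-1} := N · v_j for j = 3, …, 2.

Pick v_3 = (1, 0, 0, 0)ᵀ.
Then v_2 = N · v_3 = (-3, 3, 9, -21)ᵀ.
Then v_1 = N · v_2 = (3, 0, -6, 9)ᵀ.

Sanity check: (A − (0)·I) v_1 = (0, 0, 0, 0)ᵀ = 0. ✓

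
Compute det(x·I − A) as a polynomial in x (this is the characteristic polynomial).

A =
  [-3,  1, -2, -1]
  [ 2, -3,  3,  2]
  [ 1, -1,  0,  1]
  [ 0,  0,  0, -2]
x^4 + 8*x^3 + 24*x^2 + 32*x + 16

Expanding det(x·I − A) (e.g. by cofactor expansion or by noting that A is similar to its Jordan form J, which has the same characteristic polynomial as A) gives
  χ_A(x) = x^4 + 8*x^3 + 24*x^2 + 32*x + 16
which factors as (x + 2)^4. The eigenvalues (with algebraic multiplicities) are λ = -2 with multiplicity 4.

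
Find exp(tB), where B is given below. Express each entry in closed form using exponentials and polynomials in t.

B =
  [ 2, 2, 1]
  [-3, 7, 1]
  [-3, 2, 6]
e^{tB} =
  [-3*t*exp(5*t) + exp(5*t), 2*t*exp(5*t), t*exp(5*t)]
  [-3*t*exp(5*t), 2*t*exp(5*t) + exp(5*t), t*exp(5*t)]
  [-3*t*exp(5*t), 2*t*exp(5*t), t*exp(5*t) + exp(5*t)]

Strategy: write B = P · J · P⁻¹ where J is a Jordan canonical form, so e^{tB} = P · e^{tJ} · P⁻¹, and e^{tJ} can be computed block-by-block.

B has Jordan form
J =
  [5, 1, 0]
  [0, 5, 0]
  [0, 0, 5]
(up to reordering of blocks).

Per-block formulas:
  For a 2×2 Jordan block J_2(5): exp(t · J_2(5)) = e^(5t)·(I + t·N), where N is the 2×2 nilpotent shift.
  For a 1×1 block at λ = 5: exp(t · [5]) = [e^(5t)].

After assembling e^{tJ} and conjugating by P, we get:

e^{tB} =
  [-3*t*exp(5*t) + exp(5*t), 2*t*exp(5*t), t*exp(5*t)]
  [-3*t*exp(5*t), 2*t*exp(5*t) + exp(5*t), t*exp(5*t)]
  [-3*t*exp(5*t), 2*t*exp(5*t), t*exp(5*t) + exp(5*t)]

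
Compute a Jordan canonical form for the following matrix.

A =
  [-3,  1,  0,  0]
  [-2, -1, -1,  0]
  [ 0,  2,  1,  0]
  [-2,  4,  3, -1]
J_3(-1) ⊕ J_1(-1)

The characteristic polynomial is
  det(x·I − A) = x^4 + 4*x^3 + 6*x^2 + 4*x + 1 = (x + 1)^4

Eigenvalues and multiplicities (the geometric multiplicity of λ is n − rank(A − λI), which equals the number of Jordan blocks for λ):
  λ = -1: algebraic multiplicity = 4, geometric multiplicity = 2

Determining the block sizes for each eigenvalue:
  λ = -1: with am = 4 and gm = 2, the partition is not yet determined (e.g. several partitions of 4 into 2 parts exist). Let N = A − (-1)·I. Computing rank(N^1) = 2, rank(N^2) = 1, rank(N^3) = 0; the number of blocks of size ≥ j is rank(N^{j−1}) − rank(N^j), giving [2, 1, 1]. So we have 1 block(s) of size 3, 1 block(s) of size 1 → block sizes [3, 1]

Assembling the blocks gives a Jordan form
J =
  [-1,  1,  0,  0]
  [ 0, -1,  1,  0]
  [ 0,  0, -1,  0]
  [ 0,  0,  0, -1]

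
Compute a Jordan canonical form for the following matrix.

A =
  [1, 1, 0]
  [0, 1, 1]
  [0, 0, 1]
J_3(1)

The characteristic polynomial is
  det(x·I − A) = x^3 - 3*x^2 + 3*x - 1 = (x - 1)^3

Eigenvalues and multiplicities (the geometric multiplicity of λ is n − rank(A − λI), which equals the number of Jordan blocks for λ):
  λ = 1: algebraic multiplicity = 3, geometric multiplicity = 1

Determining the block sizes for each eigenvalue:
  λ = 1: one block (gm = 1), so the single block has size am = 3 → block sizes [3]

Assembling the blocks gives a Jordan form
J =
  [1, 1, 0]
  [0, 1, 1]
  [0, 0, 1]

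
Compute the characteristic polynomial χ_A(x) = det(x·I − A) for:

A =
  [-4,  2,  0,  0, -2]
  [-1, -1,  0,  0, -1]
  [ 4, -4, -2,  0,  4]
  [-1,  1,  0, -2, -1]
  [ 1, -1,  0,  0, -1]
x^5 + 10*x^4 + 40*x^3 + 80*x^2 + 80*x + 32

Expanding det(x·I − A) (e.g. by cofactor expansion or by noting that A is similar to its Jordan form J, which has the same characteristic polynomial as A) gives
  χ_A(x) = x^5 + 10*x^4 + 40*x^3 + 80*x^2 + 80*x + 32
which factors as (x + 2)^5. The eigenvalues (with algebraic multiplicities) are λ = -2 with multiplicity 5.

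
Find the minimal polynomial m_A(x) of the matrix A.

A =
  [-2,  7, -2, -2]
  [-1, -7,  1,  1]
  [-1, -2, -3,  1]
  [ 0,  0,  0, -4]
x^3 + 12*x^2 + 48*x + 64

The characteristic polynomial is χ_A(x) = (x + 4)^4, so the eigenvalues are known. The minimal polynomial is
  m_A(x) = Π_λ (x − λ)^{k_λ}
where k_λ is the size of the *largest* Jordan block for λ (equivalently, the smallest k with (A − λI)^k v = 0 for every generalised eigenvector v of λ).

  λ = -4: largest Jordan block has size 3, contributing (x + 4)^3

So m_A(x) = (x + 4)^3 = x^3 + 12*x^2 + 48*x + 64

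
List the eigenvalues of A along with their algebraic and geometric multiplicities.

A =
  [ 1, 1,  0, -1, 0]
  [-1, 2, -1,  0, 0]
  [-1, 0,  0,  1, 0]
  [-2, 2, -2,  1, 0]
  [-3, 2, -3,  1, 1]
λ = 1: alg = 5, geom = 3

Step 1 — factor the characteristic polynomial to read off the algebraic multiplicities:
  χ_A(x) = (x - 1)^5

Step 2 — compute geometric multiplicities via the rank-nullity identity g(λ) = n − rank(A − λI):
  rank(A − (1)·I) = 2, so dim ker(A − (1)·I) = n − 2 = 3

Summary:
  λ = 1: algebraic multiplicity = 5, geometric multiplicity = 3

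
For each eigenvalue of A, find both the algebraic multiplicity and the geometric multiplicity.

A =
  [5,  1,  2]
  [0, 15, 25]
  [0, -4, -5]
λ = 5: alg = 3, geom = 1

Step 1 — factor the characteristic polynomial to read off the algebraic multiplicities:
  χ_A(x) = (x - 5)^3

Step 2 — compute geometric multiplicities via the rank-nullity identity g(λ) = n − rank(A − λI):
  rank(A − (5)·I) = 2, so dim ker(A − (5)·I) = n − 2 = 1

Summary:
  λ = 5: algebraic multiplicity = 3, geometric multiplicity = 1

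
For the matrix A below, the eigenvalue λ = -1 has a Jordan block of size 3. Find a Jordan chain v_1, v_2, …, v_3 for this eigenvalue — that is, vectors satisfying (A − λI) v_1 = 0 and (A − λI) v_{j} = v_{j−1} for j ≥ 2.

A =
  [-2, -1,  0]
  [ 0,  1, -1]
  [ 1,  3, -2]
A Jordan chain for λ = -1 of length 3:
v_1 = (1, -1, -2)ᵀ
v_2 = (-1, 0, 1)ᵀ
v_3 = (1, 0, 0)ᵀ

Let N = A − (-1)·I. We want v_3 with N^3 v_3 = 0 but N^2 v_3 ≠ 0; then v_{j-1} := N · v_j for j = 3, …, 2.

Pick v_3 = (1, 0, 0)ᵀ.
Then v_2 = N · v_3 = (-1, 0, 1)ᵀ.
Then v_1 = N · v_2 = (1, -1, -2)ᵀ.

Sanity check: (A − (-1)·I) v_1 = (0, 0, 0)ᵀ = 0. ✓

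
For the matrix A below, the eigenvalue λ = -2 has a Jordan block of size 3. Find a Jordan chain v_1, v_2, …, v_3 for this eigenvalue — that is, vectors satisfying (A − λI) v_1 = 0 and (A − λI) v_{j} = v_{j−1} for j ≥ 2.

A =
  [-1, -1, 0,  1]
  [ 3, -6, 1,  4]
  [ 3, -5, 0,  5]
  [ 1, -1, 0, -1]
A Jordan chain for λ = -2 of length 3:
v_1 = (-1, -2, -1, -1)ᵀ
v_2 = (1, 3, 3, 1)ᵀ
v_3 = (1, 0, 0, 0)ᵀ

Let N = A − (-2)·I. We want v_3 with N^3 v_3 = 0 but N^2 v_3 ≠ 0; then v_{j-1} := N · v_j for j = 3, …, 2.

Pick v_3 = (1, 0, 0, 0)ᵀ.
Then v_2 = N · v_3 = (1, 3, 3, 1)ᵀ.
Then v_1 = N · v_2 = (-1, -2, -1, -1)ᵀ.

Sanity check: (A − (-2)·I) v_1 = (0, 0, 0, 0)ᵀ = 0. ✓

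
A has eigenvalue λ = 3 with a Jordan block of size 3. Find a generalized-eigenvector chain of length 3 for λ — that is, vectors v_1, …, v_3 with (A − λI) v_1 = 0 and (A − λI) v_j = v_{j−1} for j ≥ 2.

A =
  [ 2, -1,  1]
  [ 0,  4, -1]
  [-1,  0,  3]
A Jordan chain for λ = 3 of length 3:
v_1 = (0, 1, 1)ᵀ
v_2 = (-1, 0, -1)ᵀ
v_3 = (1, 0, 0)ᵀ

Let N = A − (3)·I. We want v_3 with N^3 v_3 = 0 but N^2 v_3 ≠ 0; then v_{j-1} := N · v_j for j = 3, …, 2.

Pick v_3 = (1, 0, 0)ᵀ.
Then v_2 = N · v_3 = (-1, 0, -1)ᵀ.
Then v_1 = N · v_2 = (0, 1, 1)ᵀ.

Sanity check: (A − (3)·I) v_1 = (0, 0, 0)ᵀ = 0. ✓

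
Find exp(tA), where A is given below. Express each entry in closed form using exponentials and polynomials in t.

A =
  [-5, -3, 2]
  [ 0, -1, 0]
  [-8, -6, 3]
e^{tA} =
  [-4*t*exp(-t) + exp(-t), -3*t*exp(-t), 2*t*exp(-t)]
  [0, exp(-t), 0]
  [-8*t*exp(-t), -6*t*exp(-t), 4*t*exp(-t) + exp(-t)]

Strategy: write A = P · J · P⁻¹ where J is a Jordan canonical form, so e^{tA} = P · e^{tJ} · P⁻¹, and e^{tJ} can be computed block-by-block.

A has Jordan form
J =
  [-1,  1,  0]
  [ 0, -1,  0]
  [ 0,  0, -1]
(up to reordering of blocks).

Per-block formulas:
  For a 1×1 block at λ = -1: exp(t · [-1]) = [e^(-1t)].
  For a 2×2 Jordan block J_2(-1): exp(t · J_2(-1)) = e^(-1t)·(I + t·N), where N is the 2×2 nilpotent shift.

After assembling e^{tJ} and conjugating by P, we get:

e^{tA} =
  [-4*t*exp(-t) + exp(-t), -3*t*exp(-t), 2*t*exp(-t)]
  [0, exp(-t), 0]
  [-8*t*exp(-t), -6*t*exp(-t), 4*t*exp(-t) + exp(-t)]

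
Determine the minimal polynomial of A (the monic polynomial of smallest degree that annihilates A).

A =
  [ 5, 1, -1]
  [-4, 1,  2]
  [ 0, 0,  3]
x^2 - 6*x + 9

The characteristic polynomial is χ_A(x) = (x - 3)^3, so the eigenvalues are known. The minimal polynomial is
  m_A(x) = Π_λ (x − λ)^{k_λ}
where k_λ is the size of the *largest* Jordan block for λ (equivalently, the smallest k with (A − λI)^k v = 0 for every generalised eigenvector v of λ).

  λ = 3: largest Jordan block has size 2, contributing (x − 3)^2

So m_A(x) = (x - 3)^2 = x^2 - 6*x + 9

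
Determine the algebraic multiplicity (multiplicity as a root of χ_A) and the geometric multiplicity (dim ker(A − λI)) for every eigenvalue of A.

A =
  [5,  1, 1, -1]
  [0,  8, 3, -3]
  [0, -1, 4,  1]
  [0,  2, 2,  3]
λ = 5: alg = 4, geom = 3

Step 1 — factor the characteristic polynomial to read off the algebraic multiplicities:
  χ_A(x) = (x - 5)^4

Step 2 — compute geometric multiplicities via the rank-nullity identity g(λ) = n − rank(A − λI):
  rank(A − (5)·I) = 1, so dim ker(A − (5)·I) = n − 1 = 3

Summary:
  λ = 5: algebraic multiplicity = 4, geometric multiplicity = 3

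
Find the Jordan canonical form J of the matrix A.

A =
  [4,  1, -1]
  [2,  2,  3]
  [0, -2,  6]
J_3(4)

The characteristic polynomial is
  det(x·I − A) = x^3 - 12*x^2 + 48*x - 64 = (x - 4)^3

Eigenvalues and multiplicities (the geometric multiplicity of λ is n − rank(A − λI), which equals the number of Jordan blocks for λ):
  λ = 4: algebraic multiplicity = 3, geometric multiplicity = 1

Determining the block sizes for each eigenvalue:
  λ = 4: one block (gm = 1), so the single block has size am = 3 → block sizes [3]

Assembling the blocks gives a Jordan form
J =
  [4, 1, 0]
  [0, 4, 1]
  [0, 0, 4]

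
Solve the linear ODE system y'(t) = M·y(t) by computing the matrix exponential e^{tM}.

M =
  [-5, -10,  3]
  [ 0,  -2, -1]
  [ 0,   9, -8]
e^{tM} =
  [exp(-5*t), -3*t^2*exp(-5*t)/2 - 10*t*exp(-5*t), t^2*exp(-5*t)/2 + 3*t*exp(-5*t)]
  [0, 3*t*exp(-5*t) + exp(-5*t), -t*exp(-5*t)]
  [0, 9*t*exp(-5*t), -3*t*exp(-5*t) + exp(-5*t)]

Strategy: write M = P · J · P⁻¹ where J is a Jordan canonical form, so e^{tM} = P · e^{tJ} · P⁻¹, and e^{tJ} can be computed block-by-block.

M has Jordan form
J =
  [-5,  1,  0]
  [ 0, -5,  1]
  [ 0,  0, -5]
(up to reordering of blocks).

Per-block formulas:
  For a 3×3 Jordan block J_3(-5): exp(t · J_3(-5)) = e^(-5t)·(I + t·N + (t^2/2)·N^2), where N is the 3×3 nilpotent shift.

After assembling e^{tJ} and conjugating by P, we get:

e^{tM} =
  [exp(-5*t), -3*t^2*exp(-5*t)/2 - 10*t*exp(-5*t), t^2*exp(-5*t)/2 + 3*t*exp(-5*t)]
  [0, 3*t*exp(-5*t) + exp(-5*t), -t*exp(-5*t)]
  [0, 9*t*exp(-5*t), -3*t*exp(-5*t) + exp(-5*t)]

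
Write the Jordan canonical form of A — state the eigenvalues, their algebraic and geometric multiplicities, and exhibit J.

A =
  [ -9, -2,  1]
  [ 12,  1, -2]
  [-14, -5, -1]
J_3(-3)

The characteristic polynomial is
  det(x·I − A) = x^3 + 9*x^2 + 27*x + 27 = (x + 3)^3

Eigenvalues and multiplicities (the geometric multiplicity of λ is n − rank(A − λI), which equals the number of Jordan blocks for λ):
  λ = -3: algebraic multiplicity = 3, geometric multiplicity = 1

Determining the block sizes for each eigenvalue:
  λ = -3: one block (gm = 1), so the single block has size am = 3 → block sizes [3]

Assembling the blocks gives a Jordan form
J =
  [-3,  1,  0]
  [ 0, -3,  1]
  [ 0,  0, -3]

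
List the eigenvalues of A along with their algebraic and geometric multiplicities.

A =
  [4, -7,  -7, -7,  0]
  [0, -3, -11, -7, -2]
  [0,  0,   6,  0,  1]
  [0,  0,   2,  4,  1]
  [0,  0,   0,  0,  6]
λ = -3: alg = 1, geom = 1; λ = 4: alg = 2, geom = 2; λ = 6: alg = 2, geom = 1

Step 1 — factor the characteristic polynomial to read off the algebraic multiplicities:
  χ_A(x) = (x - 6)^2*(x - 4)^2*(x + 3)

Step 2 — compute geometric multiplicities via the rank-nullity identity g(λ) = n − rank(A − λI):
  rank(A − (-3)·I) = 4, so dim ker(A − (-3)·I) = n − 4 = 1
  rank(A − (4)·I) = 3, so dim ker(A − (4)·I) = n − 3 = 2
  rank(A − (6)·I) = 4, so dim ker(A − (6)·I) = n − 4 = 1

Summary:
  λ = -3: algebraic multiplicity = 1, geometric multiplicity = 1
  λ = 4: algebraic multiplicity = 2, geometric multiplicity = 2
  λ = 6: algebraic multiplicity = 2, geometric multiplicity = 1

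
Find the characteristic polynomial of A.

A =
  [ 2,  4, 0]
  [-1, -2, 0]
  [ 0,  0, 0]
x^3

Expanding det(x·I − A) (e.g. by cofactor expansion or by noting that A is similar to its Jordan form J, which has the same characteristic polynomial as A) gives
  χ_A(x) = x^3
which factors as x^3. The eigenvalues (with algebraic multiplicities) are λ = 0 with multiplicity 3.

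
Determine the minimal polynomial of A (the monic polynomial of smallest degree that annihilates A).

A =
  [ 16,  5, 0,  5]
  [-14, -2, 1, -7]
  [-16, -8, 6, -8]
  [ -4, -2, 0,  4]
x^3 - 18*x^2 + 108*x - 216

The characteristic polynomial is χ_A(x) = (x - 6)^4, so the eigenvalues are known. The minimal polynomial is
  m_A(x) = Π_λ (x − λ)^{k_λ}
where k_λ is the size of the *largest* Jordan block for λ (equivalently, the smallest k with (A − λI)^k v = 0 for every generalised eigenvector v of λ).

  λ = 6: largest Jordan block has size 3, contributing (x − 6)^3

So m_A(x) = (x - 6)^3 = x^3 - 18*x^2 + 108*x - 216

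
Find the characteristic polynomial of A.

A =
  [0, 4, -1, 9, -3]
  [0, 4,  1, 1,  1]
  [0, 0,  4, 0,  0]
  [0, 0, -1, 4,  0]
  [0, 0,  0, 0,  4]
x^5 - 16*x^4 + 96*x^3 - 256*x^2 + 256*x

Expanding det(x·I − A) (e.g. by cofactor expansion or by noting that A is similar to its Jordan form J, which has the same characteristic polynomial as A) gives
  χ_A(x) = x^5 - 16*x^4 + 96*x^3 - 256*x^2 + 256*x
which factors as x*(x - 4)^4. The eigenvalues (with algebraic multiplicities) are λ = 0 with multiplicity 1, λ = 4 with multiplicity 4.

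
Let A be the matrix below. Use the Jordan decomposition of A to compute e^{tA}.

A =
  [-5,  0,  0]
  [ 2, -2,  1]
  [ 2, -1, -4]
e^{tA} =
  [exp(-5*t), 0, 0]
  [2*t*exp(-3*t), t*exp(-3*t) + exp(-3*t), t*exp(-3*t)]
  [-2*t*exp(-3*t) + 2*exp(-3*t) - 2*exp(-5*t), -t*exp(-3*t), -t*exp(-3*t) + exp(-3*t)]

Strategy: write A = P · J · P⁻¹ where J is a Jordan canonical form, so e^{tA} = P · e^{tJ} · P⁻¹, and e^{tJ} can be computed block-by-block.

A has Jordan form
J =
  [-5,  0,  0]
  [ 0, -3,  1]
  [ 0,  0, -3]
(up to reordering of blocks).

Per-block formulas:
  For a 2×2 Jordan block J_2(-3): exp(t · J_2(-3)) = e^(-3t)·(I + t·N), where N is the 2×2 nilpotent shift.
  For a 1×1 block at λ = -5: exp(t · [-5]) = [e^(-5t)].

After assembling e^{tJ} and conjugating by P, we get:

e^{tA} =
  [exp(-5*t), 0, 0]
  [2*t*exp(-3*t), t*exp(-3*t) + exp(-3*t), t*exp(-3*t)]
  [-2*t*exp(-3*t) + 2*exp(-3*t) - 2*exp(-5*t), -t*exp(-3*t), -t*exp(-3*t) + exp(-3*t)]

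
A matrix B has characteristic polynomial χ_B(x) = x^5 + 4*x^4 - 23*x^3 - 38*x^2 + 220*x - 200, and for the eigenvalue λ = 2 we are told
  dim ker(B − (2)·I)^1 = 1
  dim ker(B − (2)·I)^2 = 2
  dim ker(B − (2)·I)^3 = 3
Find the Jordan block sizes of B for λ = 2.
Block sizes for λ = 2: [3]

From the dimensions of kernels of powers, the number of Jordan blocks of size at least j is d_j − d_{j−1} where d_j = dim ker(N^j) (with d_0 = 0). Computing the differences gives [1, 1, 1].
The number of blocks of size exactly k is (#blocks of size ≥ k) − (#blocks of size ≥ k + 1), so the partition is: 1 block(s) of size 3.
In nonincreasing order the block sizes are [3].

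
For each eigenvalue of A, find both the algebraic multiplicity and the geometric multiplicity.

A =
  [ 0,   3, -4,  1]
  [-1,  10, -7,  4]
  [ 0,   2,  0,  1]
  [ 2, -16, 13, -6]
λ = 1: alg = 4, geom = 2

Step 1 — factor the characteristic polynomial to read off the algebraic multiplicities:
  χ_A(x) = (x - 1)^4

Step 2 — compute geometric multiplicities via the rank-nullity identity g(λ) = n − rank(A − λI):
  rank(A − (1)·I) = 2, so dim ker(A − (1)·I) = n − 2 = 2

Summary:
  λ = 1: algebraic multiplicity = 4, geometric multiplicity = 2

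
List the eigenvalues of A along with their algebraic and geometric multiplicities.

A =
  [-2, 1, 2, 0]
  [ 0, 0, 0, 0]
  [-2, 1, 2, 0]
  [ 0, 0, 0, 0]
λ = 0: alg = 4, geom = 3

Step 1 — factor the characteristic polynomial to read off the algebraic multiplicities:
  χ_A(x) = x^4

Step 2 — compute geometric multiplicities via the rank-nullity identity g(λ) = n − rank(A − λI):
  rank(A − (0)·I) = 1, so dim ker(A − (0)·I) = n − 1 = 3

Summary:
  λ = 0: algebraic multiplicity = 4, geometric multiplicity = 3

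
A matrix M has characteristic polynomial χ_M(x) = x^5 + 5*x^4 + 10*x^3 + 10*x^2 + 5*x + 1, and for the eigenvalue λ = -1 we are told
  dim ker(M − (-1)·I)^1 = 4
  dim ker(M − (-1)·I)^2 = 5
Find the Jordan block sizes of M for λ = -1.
Block sizes for λ = -1: [2, 1, 1, 1]

From the dimensions of kernels of powers, the number of Jordan blocks of size at least j is d_j − d_{j−1} where d_j = dim ker(N^j) (with d_0 = 0). Computing the differences gives [4, 1].
The number of blocks of size exactly k is (#blocks of size ≥ k) − (#blocks of size ≥ k + 1), so the partition is: 3 block(s) of size 1, 1 block(s) of size 2.
In nonincreasing order the block sizes are [2, 1, 1, 1].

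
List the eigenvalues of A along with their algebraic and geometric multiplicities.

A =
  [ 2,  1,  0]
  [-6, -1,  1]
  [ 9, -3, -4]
λ = -1: alg = 3, geom = 1

Step 1 — factor the characteristic polynomial to read off the algebraic multiplicities:
  χ_A(x) = (x + 1)^3

Step 2 — compute geometric multiplicities via the rank-nullity identity g(λ) = n − rank(A − λI):
  rank(A − (-1)·I) = 2, so dim ker(A − (-1)·I) = n − 2 = 1

Summary:
  λ = -1: algebraic multiplicity = 3, geometric multiplicity = 1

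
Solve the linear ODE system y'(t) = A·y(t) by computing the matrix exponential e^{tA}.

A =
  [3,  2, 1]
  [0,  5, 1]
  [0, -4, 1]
e^{tA} =
  [exp(3*t), 2*t*exp(3*t), t*exp(3*t)]
  [0, 2*t*exp(3*t) + exp(3*t), t*exp(3*t)]
  [0, -4*t*exp(3*t), -2*t*exp(3*t) + exp(3*t)]

Strategy: write A = P · J · P⁻¹ where J is a Jordan canonical form, so e^{tA} = P · e^{tJ} · P⁻¹, and e^{tJ} can be computed block-by-block.

A has Jordan form
J =
  [3, 1, 0]
  [0, 3, 0]
  [0, 0, 3]
(up to reordering of blocks).

Per-block formulas:
  For a 1×1 block at λ = 3: exp(t · [3]) = [e^(3t)].
  For a 2×2 Jordan block J_2(3): exp(t · J_2(3)) = e^(3t)·(I + t·N), where N is the 2×2 nilpotent shift.

After assembling e^{tJ} and conjugating by P, we get:

e^{tA} =
  [exp(3*t), 2*t*exp(3*t), t*exp(3*t)]
  [0, 2*t*exp(3*t) + exp(3*t), t*exp(3*t)]
  [0, -4*t*exp(3*t), -2*t*exp(3*t) + exp(3*t)]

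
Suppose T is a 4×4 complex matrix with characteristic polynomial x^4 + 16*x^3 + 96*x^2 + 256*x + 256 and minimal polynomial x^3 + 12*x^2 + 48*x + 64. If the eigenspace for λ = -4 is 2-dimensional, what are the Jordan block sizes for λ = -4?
Block sizes for λ = -4: [3, 1]

Step 1 — from the characteristic polynomial, algebraic multiplicity of λ = -4 is 4. From dim ker(T − (-4)·I) = 2, there are exactly 2 Jordan blocks for λ = -4.
Step 2 — from the minimal polynomial, the factor (x + 4)^3 tells us the largest block for λ = -4 has size 3.
Step 3 — with total size 4, 2 blocks, and largest block 3, the block sizes (in nonincreasing order) are [3, 1].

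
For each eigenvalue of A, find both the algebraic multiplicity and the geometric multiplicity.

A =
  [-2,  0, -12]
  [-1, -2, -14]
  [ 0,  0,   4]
λ = -2: alg = 2, geom = 1; λ = 4: alg = 1, geom = 1

Step 1 — factor the characteristic polynomial to read off the algebraic multiplicities:
  χ_A(x) = (x - 4)*(x + 2)^2

Step 2 — compute geometric multiplicities via the rank-nullity identity g(λ) = n − rank(A − λI):
  rank(A − (-2)·I) = 2, so dim ker(A − (-2)·I) = n − 2 = 1
  rank(A − (4)·I) = 2, so dim ker(A − (4)·I) = n − 2 = 1

Summary:
  λ = -2: algebraic multiplicity = 2, geometric multiplicity = 1
  λ = 4: algebraic multiplicity = 1, geometric multiplicity = 1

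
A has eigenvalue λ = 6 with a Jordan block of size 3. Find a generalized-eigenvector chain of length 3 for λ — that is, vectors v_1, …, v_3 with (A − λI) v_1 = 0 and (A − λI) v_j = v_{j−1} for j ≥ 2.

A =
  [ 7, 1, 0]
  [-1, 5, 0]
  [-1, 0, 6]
A Jordan chain for λ = 6 of length 3:
v_1 = (0, 0, -1)ᵀ
v_2 = (1, -1, -1)ᵀ
v_3 = (1, 0, 0)ᵀ

Let N = A − (6)·I. We want v_3 with N^3 v_3 = 0 but N^2 v_3 ≠ 0; then v_{j-1} := N · v_j for j = 3, …, 2.

Pick v_3 = (1, 0, 0)ᵀ.
Then v_2 = N · v_3 = (1, -1, -1)ᵀ.
Then v_1 = N · v_2 = (0, 0, -1)ᵀ.

Sanity check: (A − (6)·I) v_1 = (0, 0, 0)ᵀ = 0. ✓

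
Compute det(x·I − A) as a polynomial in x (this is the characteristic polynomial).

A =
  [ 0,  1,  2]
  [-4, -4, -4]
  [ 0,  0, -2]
x^3 + 6*x^2 + 12*x + 8

Expanding det(x·I − A) (e.g. by cofactor expansion or by noting that A is similar to its Jordan form J, which has the same characteristic polynomial as A) gives
  χ_A(x) = x^3 + 6*x^2 + 12*x + 8
which factors as (x + 2)^3. The eigenvalues (with algebraic multiplicities) are λ = -2 with multiplicity 3.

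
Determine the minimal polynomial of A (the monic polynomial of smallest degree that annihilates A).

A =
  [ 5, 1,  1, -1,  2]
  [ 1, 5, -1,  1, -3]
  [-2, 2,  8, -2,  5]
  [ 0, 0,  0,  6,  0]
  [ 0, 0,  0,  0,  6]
x^2 - 12*x + 36

The characteristic polynomial is χ_A(x) = (x - 6)^5, so the eigenvalues are known. The minimal polynomial is
  m_A(x) = Π_λ (x − λ)^{k_λ}
where k_λ is the size of the *largest* Jordan block for λ (equivalently, the smallest k with (A − λI)^k v = 0 for every generalised eigenvector v of λ).

  λ = 6: largest Jordan block has size 2, contributing (x − 6)^2

So m_A(x) = (x - 6)^2 = x^2 - 12*x + 36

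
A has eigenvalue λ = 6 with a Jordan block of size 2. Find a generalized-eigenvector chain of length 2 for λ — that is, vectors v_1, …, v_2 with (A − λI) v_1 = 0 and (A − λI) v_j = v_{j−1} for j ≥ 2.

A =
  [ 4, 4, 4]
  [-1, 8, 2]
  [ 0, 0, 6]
A Jordan chain for λ = 6 of length 2:
v_1 = (-2, -1, 0)ᵀ
v_2 = (1, 0, 0)ᵀ

Let N = A − (6)·I. We want v_2 with N^2 v_2 = 0 but N^1 v_2 ≠ 0; then v_{j-1} := N · v_j for j = 2, …, 2.

Pick v_2 = (1, 0, 0)ᵀ.
Then v_1 = N · v_2 = (-2, -1, 0)ᵀ.

Sanity check: (A − (6)·I) v_1 = (0, 0, 0)ᵀ = 0. ✓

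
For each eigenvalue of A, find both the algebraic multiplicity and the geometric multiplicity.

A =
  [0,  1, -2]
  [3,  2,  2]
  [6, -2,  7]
λ = 3: alg = 3, geom = 2

Step 1 — factor the characteristic polynomial to read off the algebraic multiplicities:
  χ_A(x) = (x - 3)^3

Step 2 — compute geometric multiplicities via the rank-nullity identity g(λ) = n − rank(A − λI):
  rank(A − (3)·I) = 1, so dim ker(A − (3)·I) = n − 1 = 2

Summary:
  λ = 3: algebraic multiplicity = 3, geometric multiplicity = 2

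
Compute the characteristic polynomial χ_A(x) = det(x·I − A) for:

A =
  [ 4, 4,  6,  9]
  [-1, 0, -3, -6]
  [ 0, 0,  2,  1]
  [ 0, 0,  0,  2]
x^4 - 8*x^3 + 24*x^2 - 32*x + 16

Expanding det(x·I − A) (e.g. by cofactor expansion or by noting that A is similar to its Jordan form J, which has the same characteristic polynomial as A) gives
  χ_A(x) = x^4 - 8*x^3 + 24*x^2 - 32*x + 16
which factors as (x - 2)^4. The eigenvalues (with algebraic multiplicities) are λ = 2 with multiplicity 4.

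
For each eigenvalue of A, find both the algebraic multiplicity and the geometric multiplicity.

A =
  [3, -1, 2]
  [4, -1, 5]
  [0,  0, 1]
λ = 1: alg = 3, geom = 1

Step 1 — factor the characteristic polynomial to read off the algebraic multiplicities:
  χ_A(x) = (x - 1)^3

Step 2 — compute geometric multiplicities via the rank-nullity identity g(λ) = n − rank(A − λI):
  rank(A − (1)·I) = 2, so dim ker(A − (1)·I) = n − 2 = 1

Summary:
  λ = 1: algebraic multiplicity = 3, geometric multiplicity = 1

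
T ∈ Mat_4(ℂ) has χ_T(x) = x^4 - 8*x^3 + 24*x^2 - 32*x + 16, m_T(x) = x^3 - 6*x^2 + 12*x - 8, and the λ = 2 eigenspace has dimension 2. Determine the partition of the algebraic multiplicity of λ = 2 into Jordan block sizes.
Block sizes for λ = 2: [3, 1]

Step 1 — from the characteristic polynomial, algebraic multiplicity of λ = 2 is 4. From dim ker(T − (2)·I) = 2, there are exactly 2 Jordan blocks for λ = 2.
Step 2 — from the minimal polynomial, the factor (x − 2)^3 tells us the largest block for λ = 2 has size 3.
Step 3 — with total size 4, 2 blocks, and largest block 3, the block sizes (in nonincreasing order) are [3, 1].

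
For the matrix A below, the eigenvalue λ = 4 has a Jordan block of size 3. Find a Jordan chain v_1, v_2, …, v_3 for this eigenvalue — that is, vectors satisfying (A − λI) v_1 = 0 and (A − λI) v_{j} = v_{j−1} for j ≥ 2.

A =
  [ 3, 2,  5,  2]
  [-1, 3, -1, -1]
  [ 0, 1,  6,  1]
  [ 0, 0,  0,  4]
A Jordan chain for λ = 4 of length 3:
v_1 = (-1, 2, -1, 0)ᵀ
v_2 = (-1, -1, 0, 0)ᵀ
v_3 = (1, 0, 0, 0)ᵀ

Let N = A − (4)·I. We want v_3 with N^3 v_3 = 0 but N^2 v_3 ≠ 0; then v_{j-1} := N · v_j for j = 3, …, 2.

Pick v_3 = (1, 0, 0, 0)ᵀ.
Then v_2 = N · v_3 = (-1, -1, 0, 0)ᵀ.
Then v_1 = N · v_2 = (-1, 2, -1, 0)ᵀ.

Sanity check: (A − (4)·I) v_1 = (0, 0, 0, 0)ᵀ = 0. ✓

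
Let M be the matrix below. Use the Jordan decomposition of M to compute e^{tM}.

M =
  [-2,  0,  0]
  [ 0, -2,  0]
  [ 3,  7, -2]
e^{tM} =
  [exp(-2*t), 0, 0]
  [0, exp(-2*t), 0]
  [3*t*exp(-2*t), 7*t*exp(-2*t), exp(-2*t)]

Strategy: write M = P · J · P⁻¹ where J is a Jordan canonical form, so e^{tM} = P · e^{tJ} · P⁻¹, and e^{tJ} can be computed block-by-block.

M has Jordan form
J =
  [-2,  1,  0]
  [ 0, -2,  0]
  [ 0,  0, -2]
(up to reordering of blocks).

Per-block formulas:
  For a 1×1 block at λ = -2: exp(t · [-2]) = [e^(-2t)].
  For a 2×2 Jordan block J_2(-2): exp(t · J_2(-2)) = e^(-2t)·(I + t·N), where N is the 2×2 nilpotent shift.

After assembling e^{tJ} and conjugating by P, we get:

e^{tM} =
  [exp(-2*t), 0, 0]
  [0, exp(-2*t), 0]
  [3*t*exp(-2*t), 7*t*exp(-2*t), exp(-2*t)]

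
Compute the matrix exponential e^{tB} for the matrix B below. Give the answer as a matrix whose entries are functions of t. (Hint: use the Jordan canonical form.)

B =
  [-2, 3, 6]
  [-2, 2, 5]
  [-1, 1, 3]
e^{tB} =
  [-3*t^2*exp(t)/2 - 3*t*exp(t) + exp(t), 3*t*exp(t), 9*t^2*exp(t)/2 + 6*t*exp(t)]
  [-t^2*exp(t)/2 - 2*t*exp(t), t*exp(t) + exp(t), 3*t^2*exp(t)/2 + 5*t*exp(t)]
  [-t^2*exp(t)/2 - t*exp(t), t*exp(t), 3*t^2*exp(t)/2 + 2*t*exp(t) + exp(t)]

Strategy: write B = P · J · P⁻¹ where J is a Jordan canonical form, so e^{tB} = P · e^{tJ} · P⁻¹, and e^{tJ} can be computed block-by-block.

B has Jordan form
J =
  [1, 1, 0]
  [0, 1, 1]
  [0, 0, 1]
(up to reordering of blocks).

Per-block formulas:
  For a 3×3 Jordan block J_3(1): exp(t · J_3(1)) = e^(1t)·(I + t·N + (t^2/2)·N^2), where N is the 3×3 nilpotent shift.

After assembling e^{tJ} and conjugating by P, we get:

e^{tB} =
  [-3*t^2*exp(t)/2 - 3*t*exp(t) + exp(t), 3*t*exp(t), 9*t^2*exp(t)/2 + 6*t*exp(t)]
  [-t^2*exp(t)/2 - 2*t*exp(t), t*exp(t) + exp(t), 3*t^2*exp(t)/2 + 5*t*exp(t)]
  [-t^2*exp(t)/2 - t*exp(t), t*exp(t), 3*t^2*exp(t)/2 + 2*t*exp(t) + exp(t)]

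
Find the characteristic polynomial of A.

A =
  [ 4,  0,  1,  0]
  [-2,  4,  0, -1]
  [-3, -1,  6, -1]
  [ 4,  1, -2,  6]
x^4 - 20*x^3 + 150*x^2 - 500*x + 625

Expanding det(x·I − A) (e.g. by cofactor expansion or by noting that A is similar to its Jordan form J, which has the same characteristic polynomial as A) gives
  χ_A(x) = x^4 - 20*x^3 + 150*x^2 - 500*x + 625
which factors as (x - 5)^4. The eigenvalues (with algebraic multiplicities) are λ = 5 with multiplicity 4.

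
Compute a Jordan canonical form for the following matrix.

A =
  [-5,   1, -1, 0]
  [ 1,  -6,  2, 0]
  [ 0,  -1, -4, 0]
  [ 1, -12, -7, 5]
J_3(-5) ⊕ J_1(5)

The characteristic polynomial is
  det(x·I − A) = x^4 + 10*x^3 - 250*x - 625 = (x - 5)*(x + 5)^3

Eigenvalues and multiplicities (the geometric multiplicity of λ is n − rank(A − λI), which equals the number of Jordan blocks for λ):
  λ = -5: algebraic multiplicity = 3, geometric multiplicity = 1
  λ = 5: algebraic multiplicity = 1, geometric multiplicity = 1

Determining the block sizes for each eigenvalue:
  λ = -5: one block (gm = 1), so the single block has size am = 3 → block sizes [3]
  λ = 5: one block (gm = 1), so the single block has size am = 1 → block sizes [1]

Assembling the blocks gives a Jordan form
J =
  [-5,  1,  0, 0]
  [ 0, -5,  1, 0]
  [ 0,  0, -5, 0]
  [ 0,  0,  0, 5]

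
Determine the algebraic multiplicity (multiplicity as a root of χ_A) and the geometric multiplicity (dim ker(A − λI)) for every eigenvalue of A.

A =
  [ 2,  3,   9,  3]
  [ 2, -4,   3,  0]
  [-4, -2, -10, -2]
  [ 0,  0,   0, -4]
λ = -4: alg = 4, geom = 2

Step 1 — factor the characteristic polynomial to read off the algebraic multiplicities:
  χ_A(x) = (x + 4)^4

Step 2 — compute geometric multiplicities via the rank-nullity identity g(λ) = n − rank(A − λI):
  rank(A − (-4)·I) = 2, so dim ker(A − (-4)·I) = n − 2 = 2

Summary:
  λ = -4: algebraic multiplicity = 4, geometric multiplicity = 2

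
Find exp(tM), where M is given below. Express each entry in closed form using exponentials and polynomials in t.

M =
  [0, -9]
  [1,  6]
e^{tM} =
  [-3*t*exp(3*t) + exp(3*t), -9*t*exp(3*t)]
  [t*exp(3*t), 3*t*exp(3*t) + exp(3*t)]

Strategy: write M = P · J · P⁻¹ where J is a Jordan canonical form, so e^{tM} = P · e^{tJ} · P⁻¹, and e^{tJ} can be computed block-by-block.

M has Jordan form
J =
  [3, 1]
  [0, 3]
(up to reordering of blocks).

Per-block formulas:
  For a 2×2 Jordan block J_2(3): exp(t · J_2(3)) = e^(3t)·(I + t·N), where N is the 2×2 nilpotent shift.

After assembling e^{tJ} and conjugating by P, we get:

e^{tM} =
  [-3*t*exp(3*t) + exp(3*t), -9*t*exp(3*t)]
  [t*exp(3*t), 3*t*exp(3*t) + exp(3*t)]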